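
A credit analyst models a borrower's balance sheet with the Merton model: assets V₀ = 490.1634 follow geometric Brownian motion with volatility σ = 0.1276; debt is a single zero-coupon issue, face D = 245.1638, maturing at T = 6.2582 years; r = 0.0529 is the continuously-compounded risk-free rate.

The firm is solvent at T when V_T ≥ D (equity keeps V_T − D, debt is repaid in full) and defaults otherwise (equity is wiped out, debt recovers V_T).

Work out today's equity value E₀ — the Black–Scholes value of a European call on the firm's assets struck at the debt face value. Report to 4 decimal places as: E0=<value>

Work the structural quantities from V₀ = 490.1634 against face 245.1638:
d₁ = [ln(V₀/D) + (r + σ²/2)T] / (σ√T)
   = [ln(490.1634/245.1638) + (0.0529 + 0.5·0.1276²)·6.2582] / (0.1276·√6.2582)
   = [0.692812 + 0.382006] / 0.319209 = 3.367128
d₂ = d₁ − σ√T = 3.367128 − 0.319209 = 3.047919
N(d₁) = 0.999620,  N(d₂) = 0.998848,  e^(−rT) = 0.718163
E₀ = V₀·N(d₁) − D·e^(−rT)·N(d₂)
   = 490.1634·0.999620 − 245.1638·0.718163·0.998848 = 314.112546

E0=314.1125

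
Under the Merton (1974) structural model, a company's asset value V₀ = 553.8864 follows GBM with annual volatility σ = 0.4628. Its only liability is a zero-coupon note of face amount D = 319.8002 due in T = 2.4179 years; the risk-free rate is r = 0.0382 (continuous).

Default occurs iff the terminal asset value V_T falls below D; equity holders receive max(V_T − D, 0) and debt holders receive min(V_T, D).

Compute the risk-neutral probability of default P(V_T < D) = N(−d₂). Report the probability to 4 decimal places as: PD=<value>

Equity is a call on the firm's assets struck at D = 319.8002:
d₁ = [ln(V₀/D) + (r + σ²/2)T] / (σ√T)
   = [ln(553.8864/319.8002) + (0.0382 + 0.5·0.4628²)·2.4179] / (0.4628·√2.4179)
   = [0.549263 + 0.351301] / 0.719635 = 1.251418
d₂ = d₁ − σ√T = 1.251418 − 0.719635 = 0.531782
risk-neutral PD = N(−d₂) = N(-0.531782) = 0.297438

PD=0.2974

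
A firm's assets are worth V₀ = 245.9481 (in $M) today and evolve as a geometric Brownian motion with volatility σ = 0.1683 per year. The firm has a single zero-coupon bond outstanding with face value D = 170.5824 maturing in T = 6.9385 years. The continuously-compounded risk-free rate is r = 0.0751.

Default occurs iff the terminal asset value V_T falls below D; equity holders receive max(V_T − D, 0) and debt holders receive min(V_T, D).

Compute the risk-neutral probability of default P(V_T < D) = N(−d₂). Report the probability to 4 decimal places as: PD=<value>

PD=0.0376

With assets at 245.9481 and a single debt payment of 170.5824 at 6.9385 years:
d₁ = [ln(V₀/D) + (r + σ²/2)T] / (σ√T)
   = [ln(245.9481/170.5824) + (0.0751 + 0.5·0.1683²)·6.9385] / (0.1683·√6.9385)
   = [0.365902 + 0.619347] / 0.443320 = 2.222436
d₂ = d₁ − σ√T = 2.222436 − 0.443320 = 1.779117
risk-neutral PD = N(−d₂) = N(-1.779117) = 0.037610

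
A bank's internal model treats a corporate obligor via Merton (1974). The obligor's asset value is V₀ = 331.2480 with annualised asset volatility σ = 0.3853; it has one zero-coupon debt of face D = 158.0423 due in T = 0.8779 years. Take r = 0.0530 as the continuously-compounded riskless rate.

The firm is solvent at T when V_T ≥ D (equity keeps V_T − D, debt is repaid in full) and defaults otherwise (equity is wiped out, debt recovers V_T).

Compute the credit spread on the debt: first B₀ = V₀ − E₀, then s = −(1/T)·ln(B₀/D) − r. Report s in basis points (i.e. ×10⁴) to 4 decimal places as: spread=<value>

spread=31.2656

With assets at 331.2480 and a single debt payment of 158.0423 at 0.8779 years:
d₁ = [ln(V₀/D) + (r + σ²/2)T] / (σ√T)
   = [ln(331.2480/158.0423) + (0.0530 + 0.5·0.3853²)·0.8779] / (0.3853·√0.8779)
   = [0.740005 + 0.111694] / 0.361012 = 2.359197
d₂ = d₁ − σ√T = 2.359197 − 0.361012 = 1.998185
N(d₁) = 0.990843,  N(d₂) = 0.977152,  e^(−rT) = 0.954537
E₀ = V₀·N(d₁) − D·e^(−rT)·N(d₂)
   = 331.2480·0.990843 − 158.0423·0.954537·0.977152 = 180.804257
B₀ = V₀ − E₀ = 331.2480 − 180.804257 = 150.443743
spread = −(1/T)·ln(B₀/D) − r = −(1/0.8779)·ln(150.443743/158.0423) − 0.0530 = 0.00312656
in basis points: 0.00312656 × 10⁴ = 31.2656 bp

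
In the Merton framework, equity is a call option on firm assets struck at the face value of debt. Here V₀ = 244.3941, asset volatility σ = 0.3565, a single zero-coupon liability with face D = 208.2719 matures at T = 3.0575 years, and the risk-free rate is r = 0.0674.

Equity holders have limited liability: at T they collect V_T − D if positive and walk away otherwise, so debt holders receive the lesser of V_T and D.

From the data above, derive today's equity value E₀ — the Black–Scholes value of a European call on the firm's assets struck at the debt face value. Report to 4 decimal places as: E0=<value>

E0=96.1992

Apply the equity-as-call identities (strike 208.2719, horizon 3.0575 years):
d₁ = [ln(V₀/D) + (r + σ²/2)T] / (σ√T)
   = [ln(244.3941/208.2719) + (0.0674 + 0.5·0.3565²)·3.0575] / (0.3565·√3.0575)
   = [0.159938 + 0.400368] / 0.623366 = 0.898839
d₂ = d₁ − σ√T = 0.898839 − 0.623366 = 0.275474
N(d₁) = 0.815631,  N(d₂) = 0.608524,  e^(−rT) = 0.813772
E₀ = V₀·N(d₁) − D·e^(−rT)·N(d₂)
   = 244.3941·0.815631 − 208.2719·0.813772·0.608524 = 96.199238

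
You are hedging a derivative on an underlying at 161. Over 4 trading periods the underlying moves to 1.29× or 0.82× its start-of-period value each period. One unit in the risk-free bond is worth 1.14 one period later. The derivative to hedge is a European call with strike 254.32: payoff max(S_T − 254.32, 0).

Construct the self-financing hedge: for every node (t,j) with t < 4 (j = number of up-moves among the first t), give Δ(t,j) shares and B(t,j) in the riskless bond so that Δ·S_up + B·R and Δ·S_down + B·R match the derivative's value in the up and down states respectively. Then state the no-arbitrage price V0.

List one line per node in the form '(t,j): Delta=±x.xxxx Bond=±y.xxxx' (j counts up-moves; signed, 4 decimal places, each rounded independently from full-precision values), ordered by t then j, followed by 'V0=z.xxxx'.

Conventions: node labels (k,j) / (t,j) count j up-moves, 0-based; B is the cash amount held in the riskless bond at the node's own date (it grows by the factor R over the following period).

Arbitrage-free pricing uses the up-move probability p* = (R−d)/(u−d) = 0.6809, discounting each step at R = 1.14.
Payoffs at expiry: V(4,0)=0.0000, V(4,1)=0.0000, V(4,2)=0.0000, V(4,3)=29.0859, V(4,4)=191.5258
Node (3,0) S=88.7702: V=(p*·0.0000+(1−p*)·0.0000)/1.14=0.0000; Δ=(0.0000−0.0000)/(114.5136−72.7916)=0.0000; B=V−Δ·S=0.0000
Node (3,1) S=139.6508: V=(p*·0.0000+(1−p*)·0.0000)/1.14=0.0000; Δ=(0.0000−0.0000)/(180.1495−114.5136)=0.0000; B=V−Δ·S=0.0000
Node (3,2) S=219.6945: V=(p*·29.0859+(1−p*)·0.0000)/1.14=17.3712; Δ=(29.0859−0.0000)/(283.4059−180.1495)=0.2817; B=V−Δ·S=-44.5137
Node (3,3) S=345.6169: V=(p*·191.5258+(1−p*)·29.0859)/1.14=122.5292; Δ=(191.5258−29.0859)/(445.8458−283.4059)=1.0000; B=V−Δ·S=-223.0877
Node (2,0) S=108.2564: V=(p*·0.0000+(1−p*)·0.0000)/1.14=0.0000; Δ=(0.0000−0.0000)/(139.6508−88.7702)=0.0000; B=V−Δ·S=0.0000
Node (2,1) S=170.3058: V=(p*·17.3712+(1−p*)·0.0000)/1.14=10.3747; Δ=(17.3712−0.0000)/(219.6945−139.6508)=0.2170; B=V−Δ·S=-26.5852
Node (2,2) S=267.9201: V=(p*·122.5292+(1−p*)·17.3712)/1.14=78.0422; Δ=(122.5292−17.3712)/(345.6169−219.6945)=0.8351; B=V−Δ·S=-145.6982
Node (1,0) S=132.0200: V=(p*·10.3747+(1−p*)·0.0000)/1.14=6.1962; Δ=(10.3747−0.0000)/(170.3058−108.2564)=0.1672; B=V−Δ·S=-15.8777
Node (1,1) S=207.6900: V=(p*·78.0422+(1−p*)·10.3747)/1.14=49.5142; Δ=(78.0422−10.3747)/(267.9201−170.3058)=0.6932; B=V−Δ·S=-94.4592
Node (0,0) S=161.0000: V=(p*·49.5142+(1−p*)·6.1962)/1.14=31.3064; Δ=(49.5142−6.1962)/(207.6900−132.0200)=0.5725; B=V−Δ·S=-60.8596
Check: Δ(0,0)·S0 + B(0,0) = 31.3064 = V0.

(0,0): Delta=0.5725 Bond=-60.8596
(1,0): Delta=0.1672 Bond=-15.8777
(1,1): Delta=0.6932 Bond=-94.4592
(2,0): Delta=0.0000 Bond=0.0000
(2,1): Delta=0.2170 Bond=-26.5852
(2,2): Delta=0.8351 Bond=-145.6982
(3,0): Delta=0.0000 Bond=0.0000
(3,1): Delta=0.0000 Bond=0.0000
(3,2): Delta=0.2817 Bond=-44.5137
(3,3): Delta=1.0000 Bond=-223.0877
V0=31.3064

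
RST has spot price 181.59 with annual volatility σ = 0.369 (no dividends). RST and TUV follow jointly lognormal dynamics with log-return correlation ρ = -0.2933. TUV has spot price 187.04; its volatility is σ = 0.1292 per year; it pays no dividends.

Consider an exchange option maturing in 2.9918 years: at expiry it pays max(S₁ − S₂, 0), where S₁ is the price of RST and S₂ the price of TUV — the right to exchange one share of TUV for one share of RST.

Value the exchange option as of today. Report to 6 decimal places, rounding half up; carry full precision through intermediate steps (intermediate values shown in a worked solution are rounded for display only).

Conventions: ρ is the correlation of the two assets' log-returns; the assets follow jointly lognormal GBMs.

σ_eff = √(σ₁² + σ₂² − 2ρσ₁σ₂) = √(0.369² + 0.1292² − 2·-0.2933·0.369·0.1292) = 0.425229
d₁ = (ln(S₁/S₂) + (q₂ − q₁ + σ_eff²/2)T) / (σ_eff√T) = (ln(181.59/187.04) + (0.0 − 0.0 + 0.090410)·2.9918) / 0.735511 = 0.327551
d₂ = d₁ − σ_eff√T = 0.327551 − 0.735511 = -0.407960
N(d₁) = 0.628374,  N(d₂) = 0.341651
V = S₁·e^{−q₁T}·N(d₁) − S₂·e^{−q₂T}·N(d₂) = 114.106483 − 63.902480 = 50.204003
Key observation: r never enters — measured in units of TUV, the claim is a call on S₁/S₂ struck at 1, so only the dividend yields and σ_eff matter.

exchange price = 50.204003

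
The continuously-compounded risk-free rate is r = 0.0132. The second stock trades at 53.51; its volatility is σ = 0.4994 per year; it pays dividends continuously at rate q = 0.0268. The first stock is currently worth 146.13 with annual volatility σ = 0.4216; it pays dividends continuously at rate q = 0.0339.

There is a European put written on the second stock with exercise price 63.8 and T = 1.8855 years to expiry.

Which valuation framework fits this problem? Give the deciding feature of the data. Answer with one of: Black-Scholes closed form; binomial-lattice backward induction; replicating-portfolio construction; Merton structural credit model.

framework: Black-Scholes closed form

Key observation: the strike-63.8 put on the second stock is European-exercise on a continuously-modelled lognormal underlying, so its value is a single closed-form evaluation.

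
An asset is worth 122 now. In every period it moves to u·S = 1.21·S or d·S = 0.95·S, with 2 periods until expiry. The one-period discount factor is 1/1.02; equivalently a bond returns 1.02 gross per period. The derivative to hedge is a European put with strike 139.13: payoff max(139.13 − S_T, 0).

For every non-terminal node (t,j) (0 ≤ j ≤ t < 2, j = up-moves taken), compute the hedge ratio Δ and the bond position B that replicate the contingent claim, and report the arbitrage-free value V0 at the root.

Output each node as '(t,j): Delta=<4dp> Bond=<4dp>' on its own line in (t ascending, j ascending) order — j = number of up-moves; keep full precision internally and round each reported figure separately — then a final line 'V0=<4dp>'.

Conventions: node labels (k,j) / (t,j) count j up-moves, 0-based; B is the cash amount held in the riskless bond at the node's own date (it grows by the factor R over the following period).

Since d<R<u, set p* = (R−d)/(u−d) = 0.2692; price each node as the discounted p*-expectation of its children.
Payoffs at expiry: V(2,0)=29.0250, V(2,1)=0.0000, V(2,2)=0.0000
Node (1,0) S=115.9000: V=(p*·0.0000+(1−p*)·29.0250)/1.02=20.7947; Δ=(0.0000−29.0250)/(140.2390−110.1050)=-0.9632; B=V−Δ·S=132.4293
Node (1,1) S=147.6200: V=(p*·0.0000+(1−p*)·0.0000)/1.02=0.0000; Δ=(0.0000−0.0000)/(178.6202−140.2390)=0.0000; B=V−Δ·S=0.0000
Node (0,0) S=122.0000: V=(p*·0.0000+(1−p*)·20.7947)/1.02=14.8982; Δ=(0.0000−20.7947)/(147.6200−115.9000)=-0.6556; B=V−Δ·S=94.8777
Check: Δ(0,0)·S0 + B(0,0) = 14.8982 = V0.

(0,0): Delta=-0.6556 Bond=94.8777
(1,0): Delta=-0.9632 Bond=132.4293
(1,1): Delta=0.0000 Bond=0.0000
V0=14.8982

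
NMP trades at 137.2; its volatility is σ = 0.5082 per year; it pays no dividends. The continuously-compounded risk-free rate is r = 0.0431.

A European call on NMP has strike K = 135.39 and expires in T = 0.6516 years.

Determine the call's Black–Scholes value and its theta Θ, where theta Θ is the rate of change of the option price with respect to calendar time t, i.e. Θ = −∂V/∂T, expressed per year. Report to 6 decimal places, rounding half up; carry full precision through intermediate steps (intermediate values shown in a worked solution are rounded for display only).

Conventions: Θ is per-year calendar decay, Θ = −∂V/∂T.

price = 24.734660
Θ = -19.043167

σ√T = 0.5082·√0.6516 = 0.410228
d₁ = (ln(S/K) + (r+σ²/2)T) / (σ√T) = (ln(137.2/135.39) + (0.0431+0.5082²/2)·0.6516) / 0.410228 = (0.013280 + 0.112227) / 0.410228 = 0.305946
d₂ = d₁ − σ√T = 0.305946 − 0.410228 = -0.104282
e^{−rT} = 0.972307
N(d₁) = 0.620177,  N(d₂) = 0.458473
Call price V = S·N(d₁) − K·e^{−rT}·N(d₂) = 85.088308 − 60.353647 = 24.734660
φ(d₁) = (1/√(2π))·e^{−d₁²/2} = 0.380701
Θ = −S·φ(d₁)·σ/(2√T) − r·K·e^{−rT}·N(d₂) = −16.441925 − 2.601242 = -19.043167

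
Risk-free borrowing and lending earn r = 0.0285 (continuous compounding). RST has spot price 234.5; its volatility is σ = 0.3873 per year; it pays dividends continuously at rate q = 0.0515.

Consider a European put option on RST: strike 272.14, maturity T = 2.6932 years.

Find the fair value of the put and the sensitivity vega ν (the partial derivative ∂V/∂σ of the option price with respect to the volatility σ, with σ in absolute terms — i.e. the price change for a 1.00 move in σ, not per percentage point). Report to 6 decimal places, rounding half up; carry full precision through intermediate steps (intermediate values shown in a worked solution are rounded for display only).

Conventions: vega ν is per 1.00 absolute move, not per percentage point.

σ√T = 0.3873·√2.6932 = 0.635597
d₁ = (ln(S/K) + (r−q+σ²/2)T) / (σ√T) = (ln(234.5/272.14) + (0.0285−0.0515+0.3873²/2)·2.6932) / 0.635597 = (-0.148861 + 0.140048) / 0.635597 = -0.013866
d₂ = d₁ − σ√T = -0.013866 − 0.635597 = -0.649463
e^{−rT} = 0.926116
e^{−qT} = 0.870489
N(−d₁) = 0.505531,  N(−d₂) = 0.741980
Put price V = K·e^{−rT}·N(−d₂) − S·e^{−qT}·N(−d₁) = 187.003589 − 103.193992 = 83.809597
φ(d₁) = (1/√(2π))·e^{−d₁²/2} = 0.398904
ν = S·e^{−qT}·φ(d₁)·√T = 133.631521

price = 83.809597
ν = 133.631521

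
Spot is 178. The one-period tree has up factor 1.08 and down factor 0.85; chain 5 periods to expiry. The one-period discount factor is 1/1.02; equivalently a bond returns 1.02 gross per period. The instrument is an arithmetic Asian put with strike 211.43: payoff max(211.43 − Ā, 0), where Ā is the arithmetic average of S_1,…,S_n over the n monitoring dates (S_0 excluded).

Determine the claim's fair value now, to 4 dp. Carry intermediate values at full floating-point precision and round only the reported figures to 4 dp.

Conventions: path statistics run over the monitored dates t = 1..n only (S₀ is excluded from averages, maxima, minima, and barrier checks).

Risk-neutral up-probability p* = (R−d)/(u−d) = (1.02−0.85)/(1.08−0.85) = 0.7391; the claim prices as the p*-weighted sum of path payoffs discounted by R^5.
Enumerate all 2^5 = 32 price paths (U = up ×1.08, D = down ×0.85); each path with k up-moves has probability p*^k·(1−p*)^(5−k).
DDDDD: Ā=112.2232, payoff=99.2068, prob=0.001208
UDDDD: Ā=142.5895, payoff=68.8405, prob=0.003423
DUDDD: Ā=134.4015, payoff=77.0285, prob=0.003423
UUDDD: Ā=170.7689, payoff=40.6611, prob=0.009699
DDUDD: Ā=127.4417, payoff=83.9883, prob=0.003423
UDUDD: Ā=161.9259, payoff=49.5041, prob=0.009699
DUUDD: Ā=153.7379, payoff=57.6921, prob=0.009699
UUUDD: Ā=195.3375, payoff=16.0925, prob=0.027480
DDDUD: Ā=121.5258, payoff=89.9042, prob=0.003423
UDDUD: Ā=154.4093, payoff=57.0207, prob=0.009699
DUDUD: Ā=146.2213, payoff=65.2087, prob=0.009699
UUDUD: Ā=185.7870, payoff=25.6430, prob=0.027480
DDUUD: Ā=139.2615, payoff=72.1685, prob=0.009699
UDUUD: Ā=176.9440, payoff=34.4860, prob=0.027480
DUUUD: Ā=168.7560, payoff=42.6740, prob=0.027480
UUUUD: Ā=214.4194, payoff=0.0000, prob=0.077859
DDDDU: Ā=116.4974, payoff=94.9326, prob=0.003423
UDDDU: Ā=148.0202, payoff=63.4098, prob=0.009699
DUDDU: Ā=139.8322, payoff=71.5978, prob=0.009699
UUDDU: Ā=177.6691, payoff=33.7609, prob=0.027480
DDUDU: Ā=132.8724, payoff=78.5576, prob=0.009699
UDUDU: Ā=168.8261, payoff=42.6039, prob=0.027480
DUUDU: Ā=160.6381, payoff=50.7919, prob=0.027480
UUUDU: Ā=204.1049, payoff=7.3251, prob=0.077859
DDDUU: Ā=126.9566, payoff=84.4734, prob=0.009699
UDDUU: Ā=161.3095, payoff=50.1205, prob=0.027480
DUDUU: Ā=153.1215, payoff=58.3085, prob=0.027480
UUDUU: Ā=194.5544, payoff=16.8756, prob=0.077859
DDUUU: Ā=146.1617, payoff=65.2683, prob=0.027480
UDUUU: Ā=185.7113, payoff=25.7187, prob=0.077859
DUUUU: Ā=177.5233, payoff=33.9067, prob=0.077859
UUUUU: Ā=225.5591, payoff=0.0000, prob=0.220600
Price = Σ prob·payoff / R^5 = 25.810517 / 1.104081 = 23.3774

price = 23.3774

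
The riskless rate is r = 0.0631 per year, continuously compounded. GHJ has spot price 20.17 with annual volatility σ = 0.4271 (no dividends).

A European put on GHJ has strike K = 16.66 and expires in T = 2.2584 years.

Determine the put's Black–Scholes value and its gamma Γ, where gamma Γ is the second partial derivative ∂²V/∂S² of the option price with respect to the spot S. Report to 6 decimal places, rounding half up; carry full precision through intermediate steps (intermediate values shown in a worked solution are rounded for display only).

σ√T = 0.4271·√2.2584 = 0.641845
d₁ = (ln(S/K) + (r+σ²/2)T) / (σ√T) = (ln(20.17/16.66) + (0.0631+0.4271²/2)·2.2584) / 0.641845 = (0.191186 + 0.348487) / 0.641845 = 0.840816
d₂ = d₁ − σ√T = 0.840816 − 0.641845 = 0.198971
e^{−rT} = 0.867183
N(−d₁) = 0.200226,  N(−d₂) = 0.421143
Put price V = K·e^{−rT}·N(−d₂) − S·N(−d₁) = 6.084364 − 4.038551 = 2.045813
φ(d₁) = (1/√(2π))·e^{−d₁²/2} = 0.280152
Γ = φ(d₁) / (S·σ·√T) = 0.021640

price = 2.045813
Γ = 0.021640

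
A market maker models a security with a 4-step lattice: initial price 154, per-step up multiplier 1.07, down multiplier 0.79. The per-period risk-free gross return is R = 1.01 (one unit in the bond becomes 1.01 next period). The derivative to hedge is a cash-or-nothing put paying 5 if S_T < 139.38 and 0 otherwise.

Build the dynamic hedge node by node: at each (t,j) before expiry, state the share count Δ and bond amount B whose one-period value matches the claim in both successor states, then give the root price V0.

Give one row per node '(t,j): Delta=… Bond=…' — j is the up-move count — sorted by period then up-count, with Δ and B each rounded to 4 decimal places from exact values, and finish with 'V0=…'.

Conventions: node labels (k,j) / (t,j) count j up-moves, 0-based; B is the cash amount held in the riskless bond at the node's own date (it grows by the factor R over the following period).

(0,0): Delta=-0.0447 Bond=7.8544
(1,0): Delta=-0.0888 Bond=13.3058
(1,1): Delta=-0.0358 Bond=6.4677
(2,0): Delta=0.0000 Bond=4.9015
(2,1): Delta=-0.1067 Bond=15.7673
(2,2): Delta=-0.0215 Bond=4.0137
(3,0): Delta=0.0000 Bond=4.9505
(3,1): Delta=0.0000 Bond=4.9505
(3,2): Delta=-0.1282 Bond=18.9180
(3,3): Delta=0.0000 Bond=0.0000
V0=0.9760

No-arbitrage ⇒ martingale measure with p* = (R−d)/(u−d) = 0.7857.
At maturity the claim pays: V(4,0)=5.0000, V(4,1)=5.0000, V(4,2)=5.0000, V(4,3)=0.0000, V(4,4)=0.0000
Node (3,0) S=75.9280: V=(p*·5.0000+(1−p*)·5.0000)/1.01=4.9505; Δ=(5.0000−5.0000)/(81.2430−59.9831)=0.0000; B=V−Δ·S=4.9505
Node (3,1) S=102.8392: V=(p*·5.0000+(1−p*)·5.0000)/1.01=4.9505; Δ=(5.0000−5.0000)/(110.0379−81.2430)=0.0000; B=V−Δ·S=4.9505
Node (3,2) S=139.2885: V=(p*·0.0000+(1−p*)·5.0000)/1.01=1.0608; Δ=(0.0000−5.0000)/(149.0387−110.0379)=-0.1282; B=V−Δ·S=18.9180
Node (3,3) S=188.6566: V=(p*·0.0000+(1−p*)·0.0000)/1.01=0.0000; Δ=(0.0000−0.0000)/(201.8626−149.0387)=0.0000; B=V−Δ·S=0.0000
Node (2,0) S=96.1114: V=(p*·4.9505+(1−p*)·4.9505)/1.01=4.9015; Δ=(4.9505−4.9505)/(102.8392−75.9280)=0.0000; B=V−Δ·S=4.9015
Node (2,1) S=130.1762: V=(p*·1.0608+(1−p*)·4.9505)/1.01=1.8756; Δ=(1.0608−4.9505)/(139.2885−102.8392)=-0.1067; B=V−Δ·S=15.7673
Node (2,2) S=176.3146: V=(p*·0.0000+(1−p*)·1.0608)/1.01=0.2251; Δ=(0.0000−1.0608)/(188.6566−139.2885)=-0.0215; B=V−Δ·S=4.0137
Node (1,0) S=121.6600: V=(p*·1.8756+(1−p*)·4.9015)/1.01=2.4990; Δ=(1.8756−4.9015)/(130.1762−96.1114)=-0.0888; B=V−Δ·S=13.3058
Node (1,1) S=164.7800: V=(p*·0.2251+(1−p*)·1.8756)/1.01=0.5730; Δ=(0.2251−1.8756)/(176.3146−130.1762)=-0.0358; B=V−Δ·S=6.4677
Node (0,0) S=154.0000: V=(p*·0.5730+(1−p*)·2.4990)/1.01=0.9760; Δ=(0.5730−2.4990)/(164.7800−121.6600)=-0.0447; B=V−Δ·S=7.8544
Sanity check at the root: Δ(0,0)·S0 + B(0,0) reproduces V0 = 0.9760.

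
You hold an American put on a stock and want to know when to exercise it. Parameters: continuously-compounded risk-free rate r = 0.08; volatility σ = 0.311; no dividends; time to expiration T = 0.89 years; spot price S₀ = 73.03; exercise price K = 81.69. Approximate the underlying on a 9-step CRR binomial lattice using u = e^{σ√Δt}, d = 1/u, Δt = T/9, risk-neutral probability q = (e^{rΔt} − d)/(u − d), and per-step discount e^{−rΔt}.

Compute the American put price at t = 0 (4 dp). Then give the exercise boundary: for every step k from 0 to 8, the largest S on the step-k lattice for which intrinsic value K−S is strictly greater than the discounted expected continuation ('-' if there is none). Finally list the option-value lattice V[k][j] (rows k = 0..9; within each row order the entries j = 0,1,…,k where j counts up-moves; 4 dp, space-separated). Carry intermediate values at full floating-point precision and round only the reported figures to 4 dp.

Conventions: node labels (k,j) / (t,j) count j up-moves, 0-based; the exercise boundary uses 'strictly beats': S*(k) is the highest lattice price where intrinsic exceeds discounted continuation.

Δt=0.09889  u=1.10274  d=0.90683  q=0.51611  discount=0.99212
step 9 (expiry): payoffs max(K−S,0) = 51.4042 44.8613 36.9049 27.2296 15.4641 1.1568 0.0000 0.0000 0.0000 0.0000
step 8: (k=8,j=0): S=33.3974, K−S=48.2926, hold=47.6489 ⇒ V=48.2926 exercise | (k=8,j=1): S=40.6125, K−S=41.0775, hold=40.4338 ⇒ V=41.0775 exercise | (k=8,j=2): S=49.3864, K−S=32.3036, hold=31.6599 ⇒ V=32.3036 exercise | (k=8,j=3): S=60.0557, K−S=21.6343, hold=20.9906 ⇒ V=21.6343 exercise | (k=8,j=4): S=73.0300, K−S=8.6600, hold=8.0163 ⇒ V=8.6600 exercise | (k=8,j=5): S=88.8072, K−S=0.0000, hold=0.5554 ⇒ V=0.5554 continue | (k=8,j=6): S=107.9930, K−S=0.0000, hold=0.0000 ⇒ V=0.0000 continue | (k=8,j=7): S=131.3235, K−S=0.0000, hold=0.0000 ⇒ V=0.0000 continue | (k=8,j=8): S=159.6944, K−S=0.0000, hold=0.0000 ⇒ V=0.0000 continue  boundary S*=73.0300
step 7: (k=7,j=0): S=36.8287, K−S=44.8613, hold=44.2176 ⇒ V=44.8613 exercise | (k=7,j=1): S=44.7851, K−S=36.9049, hold=36.2612 ⇒ V=36.9049 exercise | (k=7,j=2): S=54.4604, K−S=27.2296, hold=26.5859 ⇒ V=27.2296 exercise | (k=7,j=3): S=66.2259, K−S=15.4641, hold=14.8204 ⇒ V=15.4641 exercise | (k=7,j=4): S=80.5332, K−S=1.1568, hold=4.4418 ⇒ V=4.4418 continue | (k=7,j=5): S=97.9314, K−S=0.0000, hold=0.2666 ⇒ V=0.2666 continue | (k=7,j=6): S=119.0883, K−S=0.0000, hold=0.0000 ⇒ V=0.0000 continue | (k=7,j=7): S=144.8158, K−S=0.0000, hold=0.0000 ⇒ V=0.0000 continue  boundary S*=66.2259
step 6: (k=6,j=0): S=40.6125, K−S=41.0775, hold=40.4338 ⇒ V=41.0775 exercise | (k=6,j=1): S=49.3864, K−S=32.3036, hold=31.6599 ⇒ V=32.3036 exercise | (k=6,j=2): S=60.0557, K−S=21.6343, hold=20.9906 ⇒ V=21.6343 exercise | (k=6,j=3): S=73.0300, K−S=8.6600, hold=9.6984 ⇒ V=9.6984 continue | (k=6,j=4): S=88.8072, K−S=0.0000, hold=2.2689 ⇒ V=2.2689 continue | (k=6,j=5): S=107.9930, K−S=0.0000, hold=0.1280 ⇒ V=0.1280 continue | (k=6,j=6): S=131.3235, K−S=0.0000, hold=0.0000 ⇒ V=0.0000 continue  boundary S*=60.0557
step 5: (k=5,j=0): S=44.7851, K−S=36.9049, hold=36.2612 ⇒ V=36.9049 exercise | (k=5,j=1): S=54.4604, K−S=27.2296, hold=26.5859 ⇒ V=27.2296 exercise | (k=5,j=2): S=66.2259, K−S=15.4641, hold=15.3521 ⇒ V=15.4641 exercise | (k=5,j=3): S=80.5332, K−S=1.1568, hold=5.8177 ⇒ V=5.8177 continue | (k=5,j=4): S=97.9314, K−S=0.0000, hold=1.1548 ⇒ V=1.1548 continue | (k=5,j=5): S=119.0883, K−S=0.0000, hold=0.0614 ⇒ V=0.0614 continue  boundary S*=66.2259
step 4: (k=4,j=0): S=49.3864, K−S=32.3036, hold=31.6599 ⇒ V=32.3036 exercise | (k=4,j=1): S=60.0557, K−S=21.6343, hold=20.9906 ⇒ V=21.6343 exercise | (k=4,j=2): S=73.0300, K−S=8.6600, hold=10.4029 ⇒ V=10.4029 continue | (k=4,j=3): S=88.8072, K−S=0.0000, hold=3.3843 ⇒ V=3.3843 continue | (k=4,j=4): S=107.9930, K−S=0.0000, hold=0.5859 ⇒ V=0.5859 continue  boundary S*=60.0557
step 3: (k=3,j=0): S=54.4604, K−S=27.2296, hold=26.5859 ⇒ V=27.2296 exercise | (k=3,j=1): S=66.2259, K−S=15.4641, hold=15.7128 ⇒ V=15.7128 continue | (k=3,j=2): S=80.5332, K−S=1.1568, hold=6.7271 ⇒ V=6.7271 continue | (k=3,j=3): S=97.9314, K−S=0.0000, hold=1.9247 ⇒ V=1.9247 continue  boundary S*=54.4604
step 2: (k=2,j=0): S=60.0557, K−S=21.6343, hold=21.1180 ⇒ V=21.6343 exercise | (k=2,j=1): S=73.0300, K−S=8.6600, hold=10.9879 ⇒ V=10.9879 continue | (k=2,j=2): S=88.8072, K−S=0.0000, hold=4.2150 ⇒ V=4.2150 continue  boundary S*=60.0557
step 1: (k=1,j=0): S=66.2259, K−S=15.4641, hold=16.0124 ⇒ V=16.0124 continue | (k=1,j=1): S=80.5332, K−S=1.1568, hold=7.4333 ⇒ V=7.4333 continue  boundary S*=-
step 0: (k=0,j=0): S=73.0300, K−S=8.6600, hold=11.4934 ⇒ V=11.4934 continue  boundary S*=-

price = 11.4934
boundary = - - 60.0557 54.4604 60.0557 66.2259 60.0557 66.2259 73.0300
tree:
11.4934
16.0124 7.4333
21.6343 10.9879 4.2150
27.2296 15.7128 6.7271 1.9247
32.3036 21.6343 10.4029 3.3843 0.5859
36.9049 27.2296 15.4641 5.8177 1.1548 0.0614
41.0775 32.3036 21.6343 9.6984 2.2689 0.1280 0.0000
44.8613 36.9049 27.2296 15.4641 4.4418 0.2666 0.0000 0.0000
48.2926 41.0775 32.3036 21.6343 8.6600 0.5554 0.0000 0.0000 0.0000
51.4042 44.8613 36.9049 27.2296 15.4641 1.1568 0.0000 0.0000 0.0000 0.0000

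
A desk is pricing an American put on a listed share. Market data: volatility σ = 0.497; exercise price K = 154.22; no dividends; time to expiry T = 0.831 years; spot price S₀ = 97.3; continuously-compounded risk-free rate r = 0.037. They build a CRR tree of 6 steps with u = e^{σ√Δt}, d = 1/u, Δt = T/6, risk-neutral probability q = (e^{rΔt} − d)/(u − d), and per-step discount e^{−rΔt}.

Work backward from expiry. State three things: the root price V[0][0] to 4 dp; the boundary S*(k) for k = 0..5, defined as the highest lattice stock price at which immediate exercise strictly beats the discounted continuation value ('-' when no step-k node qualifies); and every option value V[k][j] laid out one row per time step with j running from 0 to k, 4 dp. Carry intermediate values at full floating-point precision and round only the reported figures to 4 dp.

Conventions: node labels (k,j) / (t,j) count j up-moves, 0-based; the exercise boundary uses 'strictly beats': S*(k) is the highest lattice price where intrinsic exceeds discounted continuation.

price = 59.1815
boundary = - 80.8696 67.2136 80.8696 97.3000 117.0686
tree:
59.1815
73.3504 43.7056
87.0064 57.8439 28.0946
98.3563 73.3504 40.8310 13.9078
107.7897 87.0064 56.9200 22.9683 3.7486
115.6301 98.3563 73.3504 37.1514 7.0785 0.0000
122.1465 107.7897 87.0064 56.9200 13.3663 0.0000 0.0000

Δt=0.13850, u=1.20317, d=0.83114, q=0.46770, disc=e^(-rΔt)=0.99489
k=6 terminal: V=max(K-S,0) → 122.1465 107.7897 87.0064 56.9200 13.3663 0.0000 0.0000
k=5: j=0 S=38.5899 intr=115.6301 cont=114.8418 V=115.6301[EX]; j=1 S=55.8637 intr=98.3563 cont=97.5680 V=98.3563[EX]; j=2 S=80.8696 intr=73.3504 cont=72.5622 V=73.3504[EX]; j=3 S=117.0686 intr=37.1514 cont=36.3631 V=37.1514[EX]; j=4 S=169.4713 intr=0.0000 cont=7.0785 V=7.0785[hold]; j=5 S=245.3305 intr=0.0000 cont=0.0000 V=0.0000[hold]  S*(5)=117.0686
k=4: j=0 S=46.4303 intr=107.7897 cont=107.0014 V=107.7897[EX]; j=1 S=67.2136 intr=87.0064 cont=86.2181 V=87.0064[EX]; j=2 S=97.3000 intr=56.9200 cont=56.1317 V=56.9200[EX]; j=3 S=140.8537 intr=13.3663 cont=22.9683 V=22.9683[hold]; j=4 S=203.9031 intr=0.0000 cont=3.7486 V=3.7486[hold]  S*(4)=97.3000
k=3: j=0 S=55.8637 intr=98.3563 cont=97.5680 V=98.3563[EX]; j=1 S=80.8696 intr=73.3504 cont=72.5622 V=73.3504[EX]; j=2 S=117.0686 intr=37.1514 cont=40.8310 V=40.8310[hold]; j=3 S=169.4713 intr=0.0000 cont=13.9078 V=13.9078[hold]  S*(3)=80.8696
k=2: j=0 S=67.2136 intr=87.0064 cont=86.2181 V=87.0064[EX]; j=1 S=97.3000 intr=56.9200 cont=57.8439 V=57.8439[hold]; j=2 S=140.8537 intr=13.3663 cont=28.0946 V=28.0946[hold]  S*(2)=67.2136
k=1: j=0 S=80.8696 intr=73.3504 cont=72.9921 V=73.3504[EX]; j=1 S=117.0686 intr=37.1514 cont=43.7056 V=43.7056[hold]  S*(1)=80.8696
k=0: j=0 S=97.3000 intr=56.9200 cont=59.1815 V=59.1815[hold]  S*(0)=-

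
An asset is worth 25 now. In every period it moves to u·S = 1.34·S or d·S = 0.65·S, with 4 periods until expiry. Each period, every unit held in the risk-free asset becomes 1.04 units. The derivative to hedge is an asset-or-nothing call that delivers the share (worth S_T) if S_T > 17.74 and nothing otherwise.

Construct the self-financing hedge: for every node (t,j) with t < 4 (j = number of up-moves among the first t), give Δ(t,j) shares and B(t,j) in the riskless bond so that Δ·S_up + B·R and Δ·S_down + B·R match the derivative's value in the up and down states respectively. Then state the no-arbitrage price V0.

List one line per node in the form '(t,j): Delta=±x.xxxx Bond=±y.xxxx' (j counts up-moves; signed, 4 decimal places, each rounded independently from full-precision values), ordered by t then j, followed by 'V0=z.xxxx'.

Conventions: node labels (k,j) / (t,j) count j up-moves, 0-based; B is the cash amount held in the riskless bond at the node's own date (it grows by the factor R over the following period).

(0,0): Delta=1.1319 Bond=-4.8954
(1,0): Delta=1.2990 Bond=-7.8065
(1,1): Delta=1.0696 Bond=-3.0025
(2,0): Delta=1.4143 Bond=-9.3366
(2,1): Delta=1.2560 Bond=-7.1820
(2,2): Delta=1.0000 Bond=0.0000
(3,0): Delta=0.0000 Bond=0.0000
(3,1): Delta=1.9420 Bond=-17.1794
(3,2): Delta=1.0000 Bond=0.0000
(3,3): Delta=1.0000 Bond=0.0000
V0=23.4024

Since d<R<u, set p* = (R−d)/(u−d) = 0.5652; price each node as the discounted p*-expectation of its children.
At maturity the claim pays: V(4,0)=0.0000, V(4,1)=0.0000, V(4,2)=18.9660, V(4,3)=39.0992, V(4,4)=80.6045
(3,0): S=6.8656. Δ = (V_up−V_dn)/(S_up−S_dn) = (0.0000−0.0000)/(9.1999−4.4627) = 0.0000. V = [p*·0.0000 + (1−p*)·0.0000]/1.04 = 0.0000. B = V − Δ·S = 0.0000.
(3,1): S=14.1538. Δ = (V_up−V_dn)/(S_up−S_dn) = (18.9660−0.0000)/(18.9660−9.1999) = 1.9420. V = [p*·18.9660 + (1−p*)·0.0000]/1.04 = 10.3076. B = V − Δ·S = -17.1794.
(3,2): S=29.1785. Δ = (V_up−V_dn)/(S_up−S_dn) = (39.0992−18.9660)/(39.0992−18.9660) = 1.0000. V = [p*·39.0992 + (1−p*)·18.9660]/1.04 = 29.1785. B = V − Δ·S = 0.0000.
(3,3): S=60.1526. Δ = (V_up−V_dn)/(S_up−S_dn) = (80.6045−39.0992)/(80.6045−39.0992) = 1.0000. V = [p*·80.6045 + (1−p*)·39.0992]/1.04 = 60.1526. B = V − Δ·S = 0.0000.
(2,0): S=10.5625. Δ = (V_up−V_dn)/(S_up−S_dn) = (10.3076−0.0000)/(14.1538−6.8656) = 1.4143. V = [p*·10.3076 + (1−p*)·0.0000]/1.04 = 5.6020. B = V − Δ·S = -9.3366.
(2,1): S=21.7750. Δ = (V_up−V_dn)/(S_up−S_dn) = (29.1785−10.3076)/(29.1785−14.1538) = 1.2560. V = [p*·29.1785 + (1−p*)·10.3076]/1.04 = 20.1671. B = V − Δ·S = -7.1820.
(2,2): S=44.8900. Δ = (V_up−V_dn)/(S_up−S_dn) = (60.1526−29.1785)/(60.1526−29.1785) = 1.0000. V = [p*·60.1526 + (1−p*)·29.1785]/1.04 = 44.8900. B = V − Δ·S = 0.0000.
(1,0): S=16.2500. Δ = (V_up−V_dn)/(S_up−S_dn) = (20.1671−5.6020)/(21.7750−10.5625) = 1.2990. V = [p*·20.1671 + (1−p*)·5.6020]/1.04 = 13.3023. B = V − Δ·S = -7.8065.
(1,1): S=33.5000. Δ = (V_up−V_dn)/(S_up−S_dn) = (44.8900−20.1671)/(44.8900−21.7750) = 1.0696. V = [p*·44.8900 + (1−p*)·20.1671]/1.04 = 32.8278. B = V − Δ·S = -3.0025.
(0,0): S=25.0000. Δ = (V_up−V_dn)/(S_up−S_dn) = (32.8278−13.3023)/(33.5000−16.2500) = 1.1319. V = [p*·32.8278 + (1−p*)·13.3023]/1.04 = 23.4024. B = V − Δ·S = -4.8954.
Verification: the root portfolio costs Δ(0,0)·S0 + B(0,0) = 23.4024, matching V0.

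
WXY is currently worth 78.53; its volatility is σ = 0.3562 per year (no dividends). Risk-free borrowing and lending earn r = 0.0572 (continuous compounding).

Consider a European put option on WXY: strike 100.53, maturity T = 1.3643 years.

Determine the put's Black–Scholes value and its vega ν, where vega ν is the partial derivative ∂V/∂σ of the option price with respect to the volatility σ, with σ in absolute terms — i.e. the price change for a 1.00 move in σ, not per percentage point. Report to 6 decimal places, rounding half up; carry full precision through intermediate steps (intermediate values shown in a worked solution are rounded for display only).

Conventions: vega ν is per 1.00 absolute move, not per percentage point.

σ√T = 0.3562·√1.3643 = 0.416053
d₁ = (ln(S/K) + (r+σ²/2)T) / (σ√T) = (ln(78.53/100.53) + (0.0572+0.3562²/2)·1.3643) / 0.416053 = (-0.246975 + 0.164588) / 0.416053 = -0.198021
d₂ = d₁ − σ√T = -0.198021 − 0.416053 = -0.614074
e^{−rT} = 0.924929
N(−d₁) = 0.578486,  N(−d₂) = 0.730417
Put price V = K·e^{−rT}·N(−d₂) − S·N(−d₁) = 67.916464 − 45.428489 = 22.487974
φ(d₁) = (1/√(2π))·e^{−d₁²/2} = 0.391197
ν = S·φ(d₁)·√T = 35.882751

price = 22.487974
ν = 35.882751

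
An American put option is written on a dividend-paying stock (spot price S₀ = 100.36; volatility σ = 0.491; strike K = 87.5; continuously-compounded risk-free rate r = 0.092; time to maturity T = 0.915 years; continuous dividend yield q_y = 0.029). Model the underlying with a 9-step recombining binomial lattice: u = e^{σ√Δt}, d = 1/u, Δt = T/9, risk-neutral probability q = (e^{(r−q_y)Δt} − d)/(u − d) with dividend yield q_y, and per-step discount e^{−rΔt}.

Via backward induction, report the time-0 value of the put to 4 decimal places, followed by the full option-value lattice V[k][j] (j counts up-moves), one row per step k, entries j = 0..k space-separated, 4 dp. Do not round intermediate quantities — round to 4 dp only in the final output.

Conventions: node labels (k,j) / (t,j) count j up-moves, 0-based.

Δt=0.10167  u=1.16948  d=0.85508  q=0.48138  discount=0.99069
step 9 (expiry): payoffs max(K−S,0) = 62.9734 53.9556 41.6222 24.7540 1.6838 0.0000 0.0000 0.0000 0.0000 0.0000
k=8: (k=8,j=0): S=28.6832, K−S=58.8168, hold=58.0866 ⇒ V=58.8168 exercise | (k=8,j=1): S=39.2294, K−S=48.2706, hold=47.5715 ⇒ V=48.2706 exercise | (k=8,j=2): S=53.6530, K−S=33.8470, hold=33.1903 ⇒ V=33.8470 exercise | (k=8,j=3): S=73.3800, K−S=14.1200, hold=13.5215 ⇒ V=14.1200 exercise | (k=8,j=4): S=100.3600, K−S=0.0000, hold=0.8651 ⇒ V=0.8651 continue | (k=8,j=5): S=137.2599, K−S=0.0000, hold=0.0000 ⇒ V=0.0000 continue | (k=8,j=6): S=187.7271, K−S=0.0000, hold=0.0000 ⇒ V=0.0000 continue | (k=8,j=7): S=256.7498, K−S=0.0000, hold=0.0000 ⇒ V=0.0000 continue | (k=8,j=8): S=351.1505, K−S=0.0000, hold=0.0000 ⇒ V=0.0000 continue
k=7: (k=7,j=0): S=33.5444, K−S=53.9556, hold=53.2398 ⇒ V=53.9556 exercise | (k=7,j=1): S=45.8778, K−S=41.6222, hold=40.9426 ⇒ V=41.6222 exercise | (k=7,j=2): S=62.7460, K−S=24.7540, hold=24.1241 ⇒ V=24.7540 exercise | (k=7,j=3): S=85.8162, K−S=1.6838, hold=7.6674 ⇒ V=7.6674 continue | (k=7,j=4): S=117.3687, K−S=0.0000, hold=0.4445 ⇒ V=0.4445 continue | (k=7,j=5): S=160.5223, K−S=0.0000, hold=0.0000 ⇒ V=0.0000 continue | (k=7,j=6): S=219.5425, K−S=0.0000, hold=0.0000 ⇒ V=0.0000 continue | (k=7,j=7): S=300.2629, K−S=0.0000, hold=0.0000 ⇒ V=0.0000 continue
k=6: (k=6,j=0): S=39.2294, K−S=48.2706, hold=47.5715 ⇒ V=48.2706 exercise | (k=6,j=1): S=53.6530, K−S=33.8470, hold=33.1903 ⇒ V=33.8470 exercise | (k=6,j=2): S=73.3800, K−S=14.1200, hold=16.3750 ⇒ V=16.3750 continue | (k=6,j=3): S=100.3600, K−S=0.0000, hold=4.1514 ⇒ V=4.1514 continue | (k=6,j=4): S=137.2599, K−S=0.0000, hold=0.2284 ⇒ V=0.2284 continue | (k=6,j=5): S=187.7271, K−S=0.0000, hold=0.0000 ⇒ V=0.0000 continue | (k=6,j=6): S=256.7498, K−S=0.0000, hold=0.0000 ⇒ V=0.0000 continue
k=5: (k=5,j=0): S=45.8778, K−S=41.6222, hold=40.9426 ⇒ V=41.6222 exercise | (k=5,j=1): S=62.7460, K−S=24.7540, hold=25.1995 ⇒ V=25.1995 continue | (k=5,j=2): S=85.8162, K−S=1.6838, hold=10.3932 ⇒ V=10.3932 continue | (k=5,j=3): S=117.3687, K−S=0.0000, hold=2.2419 ⇒ V=2.2419 continue | (k=5,j=4): S=160.5223, K−S=0.0000, hold=0.1173 ⇒ V=0.1173 continue | (k=5,j=5): S=219.5425, K−S=0.0000, hold=0.0000 ⇒ V=0.0000 continue
k=4: (k=4,j=0): S=53.6530, K−S=33.8470, hold=33.4028 ⇒ V=33.8470 exercise | (k=4,j=1): S=73.3800, K−S=14.1200, hold=17.9038 ⇒ V=17.9038 continue | (k=4,j=2): S=100.3600, K−S=0.0000, hold=6.4091 ⇒ V=6.4091 continue | (k=4,j=3): S=137.2599, K−S=0.0000, hold=1.2078 ⇒ V=1.2078 continue | (k=4,j=4): S=187.7271, K−S=0.0000, hold=0.0603 ⇒ V=0.0603 continue
k=3: (k=3,j=0): S=62.7460, K−S=24.7540, hold=25.9286 ⇒ V=25.9286 continue | (k=3,j=1): S=85.8162, K−S=1.6838, hold=12.2553 ⇒ V=12.2553 continue | (k=3,j=2): S=117.3687, K−S=0.0000, hold=3.8690 ⇒ V=3.8690 continue | (k=3,j=3): S=160.5223, K−S=0.0000, hold=0.6493 ⇒ V=0.6493 continue
k=2: (k=2,j=0): S=73.3800, K−S=14.1200, hold=19.1665 ⇒ V=19.1665 continue | (k=2,j=1): S=100.3600, K−S=0.0000, hold=8.1418 ⇒ V=8.1418 continue | (k=2,j=2): S=137.2599, K−S=0.0000, hold=2.2975 ⇒ V=2.2975 continue
k=1: (k=1,j=0): S=85.8162, K−S=1.6838, hold=13.7304 ⇒ V=13.7304 continue | (k=1,j=1): S=117.3687, K−S=0.0000, hold=5.2789 ⇒ V=5.2789 continue
k=0: (k=0,j=0): S=100.3600, K−S=0.0000, hold=9.5721 ⇒ V=9.5721 continue

price = 9.5721
tree:
9.5721
13.7304 5.2789
19.1665 8.1418 2.2975
25.9286 12.2553 3.8690 0.6493
33.8470 17.9038 6.4091 1.2078 0.0603
41.6222 25.1995 10.3932 2.2419 0.1173 0.0000
48.2706 33.8470 16.3750 4.1514 0.2284 0.0000 0.0000
53.9556 41.6222 24.7540 7.6674 0.4445 0.0000 0.0000 0.0000
58.8168 48.2706 33.8470 14.1200 0.8651 0.0000 0.0000 0.0000 0.0000
62.9734 53.9556 41.6222 24.7540 1.6838 0.0000 0.0000 0.0000 0.0000 0.0000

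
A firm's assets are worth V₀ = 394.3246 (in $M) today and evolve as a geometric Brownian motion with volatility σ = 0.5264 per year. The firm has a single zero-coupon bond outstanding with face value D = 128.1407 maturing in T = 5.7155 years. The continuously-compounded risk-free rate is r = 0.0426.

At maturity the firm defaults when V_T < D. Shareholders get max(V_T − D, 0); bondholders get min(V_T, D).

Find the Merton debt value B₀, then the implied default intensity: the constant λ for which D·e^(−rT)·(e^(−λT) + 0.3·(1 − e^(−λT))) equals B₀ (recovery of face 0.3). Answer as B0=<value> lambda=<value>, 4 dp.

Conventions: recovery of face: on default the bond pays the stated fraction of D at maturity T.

B0=84.9270 lambda=0.0436

Apply the equity-as-call identities (strike 128.1407, horizon 5.7155 years):
d₁ = [ln(V₀/D) + (r + σ²/2)T] / (σ√T)
   = [ln(394.3246/128.1407) + (0.0426 + 0.5·0.5264²)·5.7155] / (0.5264·√5.7155)
   = [1.124046 + 1.035354] / 1.258470 = 1.715892
d₂ = d₁ − σ√T = 1.715892 − 1.258470 = 0.457422
N(d₁) = 0.956909,  N(d₂) = 0.676316,  e^(−rT) = 0.783895
E₀ = V₀·N(d₁) − D·e^(−rT)·N(d₂)
   = 394.3246·0.956909 − 128.1407·0.783895·0.676316 = 309.397637
B₀ = V₀ − E₀ = 394.3246 − 309.397637 = 84.926963
e^(−λT) = (B₀·e^(rT)/D − 0.3)/(1 − 0.3) = (84.9270·1.275681/128.1407 − 0.3)/0.7 = 0.77925020
λ = −ln(0.77925020)/5.7155 = 0.043640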